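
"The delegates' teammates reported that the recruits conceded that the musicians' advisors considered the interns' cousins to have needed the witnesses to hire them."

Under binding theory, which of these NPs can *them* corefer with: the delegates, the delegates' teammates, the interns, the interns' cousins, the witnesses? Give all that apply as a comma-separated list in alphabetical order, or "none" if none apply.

*them* is a pronoun; Principle B requires it to be free in its binding domain — the clause headed by 'hire'.
— the delegates: possessor inside the subject DP of the matrix clause; does not c-command the pronoun — Principle B does not apply; allowed.
— the delegates' teammates: subject of the matrix clause; c-commands the pronoun but lies outside its binding domain — allowed.
— the interns: possessor inside the subject DP of the clause headed by 'needed'; does not c-command the pronoun — Principle B does not apply; allowed.
— the interns' cousins: subject of the clause headed by 'needed'; c-commands the pronoun but lies outside its binding domain — allowed.
— the witnesses: subject of the clause headed by 'hire'; c-commands the pronoun within its binding domain — blocked (Principle B).

the delegates, the delegates' teammates, the interns, the interns' cousins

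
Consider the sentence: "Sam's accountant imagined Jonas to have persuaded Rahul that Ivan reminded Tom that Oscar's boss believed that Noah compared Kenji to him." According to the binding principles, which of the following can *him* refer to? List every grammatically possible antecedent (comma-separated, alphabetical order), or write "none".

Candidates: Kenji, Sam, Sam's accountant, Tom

Sam, Sam's accountant, Tom

*him* is a pronoun; Principle B requires it to be free in its binding domain — the clause headed by 'compared'.
— Kenji: object of the clause headed by 'compared'; c-commands the pronoun within its binding domain — blocked (Principle B).
— Sam: possessor inside the subject DP of the matrix clause; does not c-command the pronoun — Principle B does not apply; allowed.
— Sam's accountant: subject of the matrix clause; c-commands the pronoun but lies outside its binding domain — allowed.
— Tom: object of the clause headed by 'reminded'; c-commands the pronoun but lies outside its binding domain — allowed.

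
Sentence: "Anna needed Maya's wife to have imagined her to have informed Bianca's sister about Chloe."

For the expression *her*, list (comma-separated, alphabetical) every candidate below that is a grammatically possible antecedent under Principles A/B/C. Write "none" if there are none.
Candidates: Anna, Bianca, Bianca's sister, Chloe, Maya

Anna, Maya

*her* is a pronoun; Principle B requires it to be free in its binding domain — the clause headed by 'imagined'.
— Anna: subject of the matrix clause; c-commands the pronoun but lies outside its binding domain — allowed.
— Bianca: possessor inside the object DP of the clause headed by 'informed'; is c-commanded by the pronoun; coreference would bind this R-expression — blocked (Principle C).
— Bianca's sister: object of the clause headed by 'informed'; is c-commanded by the pronoun; coreference would bind this R-expression — blocked (Principle C).
— Chloe: second object of the clause headed by 'informed'; is c-commanded by the pronoun; coreference would bind this R-expression — blocked (Principle C).
— Maya: possessor inside the subject DP of the clause headed by 'imagined'; does not c-command the pronoun — Principle B does not apply; allowed.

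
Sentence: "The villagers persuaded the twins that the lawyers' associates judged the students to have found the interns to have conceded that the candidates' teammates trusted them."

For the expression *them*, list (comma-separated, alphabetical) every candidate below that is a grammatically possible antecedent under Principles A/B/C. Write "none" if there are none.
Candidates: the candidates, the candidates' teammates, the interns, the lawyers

the candidates, the interns, the lawyers

*them* is a pronoun; Principle B requires it to be free in its binding domain — the clause headed by 'trusted'.
— the candidates: possessor inside the subject DP of the clause headed by 'trusted'; does not c-command the pronoun — Principle B does not apply; allowed.
— the candidates' teammates: subject of the clause headed by 'trusted'; c-commands the pronoun within its binding domain — blocked (Principle B).
— the interns: subject of the clause headed by 'conceded'; c-commands the pronoun but lies outside its binding domain — allowed.
— the lawyers: possessor inside the subject DP of the clause headed by 'judged'; does not c-command the pronoun — Principle B does not apply; allowed.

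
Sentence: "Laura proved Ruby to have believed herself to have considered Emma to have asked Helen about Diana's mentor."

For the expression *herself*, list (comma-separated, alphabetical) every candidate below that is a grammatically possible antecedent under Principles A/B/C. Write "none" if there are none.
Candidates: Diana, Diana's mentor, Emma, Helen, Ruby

Ruby

*herself* is a reflexive; Principle A requires it to be bound within its binding domain — the clause headed by 'believed'.
— Diana: possessor inside the second object DP of the clause headed by 'asked'; does not c-command the reflexive — cannot bind it (Principle A).
— Diana's mentor: second object of the clause headed by 'asked'; does not c-command the reflexive — cannot bind it (Principle A).
— Emma: subject of the clause headed by 'asked'; does not c-command the reflexive — cannot bind it (Principle A).
— Helen: object of the clause headed by 'asked'; does not c-command the reflexive — cannot bind it (Principle A).
— Ruby: subject of the clause headed by 'believed'; c-commands the reflexive within its binding domain — allowed (Principle A).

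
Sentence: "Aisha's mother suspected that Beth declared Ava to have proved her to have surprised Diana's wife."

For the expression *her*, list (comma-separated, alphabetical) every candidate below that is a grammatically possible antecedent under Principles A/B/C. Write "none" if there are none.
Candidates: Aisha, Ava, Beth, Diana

Aisha, Beth

*her* is a pronoun; Principle B requires it to be free in its binding domain — the clause headed by 'proved'.
— Aisha: possessor inside the subject DP of the matrix clause; does not c-command the pronoun — Principle B does not apply; allowed.
— Ava: subject of the clause headed by 'proved'; c-commands the pronoun within its binding domain — blocked (Principle B).
— Beth: subject of the clause headed by 'declared'; c-commands the pronoun but lies outside its binding domain — allowed.
— Diana: possessor inside the object DP of the clause headed by 'surprised'; is c-commanded by the pronoun; coreference would bind this R-expression — blocked (Principle C).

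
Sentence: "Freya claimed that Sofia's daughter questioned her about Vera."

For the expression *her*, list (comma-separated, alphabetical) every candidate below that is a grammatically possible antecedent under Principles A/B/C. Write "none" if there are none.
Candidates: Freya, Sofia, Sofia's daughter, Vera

Freya, Sofia

*her* is a pronoun; Principle B requires it to be free in its binding domain — the clause headed by 'questioned'.
— Freya: subject of the matrix clause; c-commands the pronoun but lies outside its binding domain — allowed.
— Sofia: possessor inside the subject DP of the clause headed by 'questioned'; does not c-command the pronoun — Principle B does not apply; allowed.
— Sofia's daughter: subject of the clause headed by 'questioned'; c-commands the pronoun within its binding domain — blocked (Principle B).
— Vera: second object of the clause headed by 'questioned'; is c-commanded by the pronoun; coreference would bind this R-expression — blocked (Principle C).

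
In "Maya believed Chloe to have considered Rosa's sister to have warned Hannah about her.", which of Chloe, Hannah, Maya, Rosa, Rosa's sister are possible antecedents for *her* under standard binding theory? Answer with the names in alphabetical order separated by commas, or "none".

*her* is a pronoun; Principle B requires it to be free in its binding domain — the clause headed by 'warned'.
— Chloe: subject of the clause headed by 'considered'; c-commands the pronoun but lies outside its binding domain — allowed.
— Hannah: object of the clause headed by 'warned'; c-commands the pronoun within its binding domain — blocked (Principle B).
— Maya: subject of the matrix clause; c-commands the pronoun but lies outside its binding domain — allowed.
— Rosa: possessor inside the subject DP of the clause headed by 'warned'; does not c-command the pronoun — Principle B does not apply; allowed.
— Rosa's sister: subject of the clause headed by 'warned'; c-commands the pronoun within its binding domain — blocked (Principle B).

Chloe, Maya, Rosa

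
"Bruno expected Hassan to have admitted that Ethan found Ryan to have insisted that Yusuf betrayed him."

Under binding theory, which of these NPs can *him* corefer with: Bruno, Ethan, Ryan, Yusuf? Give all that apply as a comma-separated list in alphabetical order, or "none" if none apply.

Bruno, Ethan, Ryan

*him* is a pronoun; Principle B requires it to be free in its binding domain — the clause headed by 'betrayed'.
— Bruno: subject of the matrix clause; c-commands the pronoun but lies outside its binding domain — allowed.
— Ethan: subject of the clause headed by 'found'; c-commands the pronoun but lies outside its binding domain — allowed.
— Ryan: subject of the clause headed by 'insisted'; c-commands the pronoun but lies outside its binding domain — allowed.
— Yusuf: subject of the clause headed by 'betrayed'; c-commands the pronoun within its binding domain — blocked (Principle B).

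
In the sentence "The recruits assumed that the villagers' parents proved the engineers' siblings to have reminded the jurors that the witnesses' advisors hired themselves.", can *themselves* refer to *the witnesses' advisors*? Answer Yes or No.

*themselves* is a reflexive; Principle A requires it to be bound within its binding domain — the clause headed by 'hired'.
— the witnesses' advisors: subject of the clause headed by 'hired'; c-commands the reflexive within its binding domain — allowed (Principle A).

Yes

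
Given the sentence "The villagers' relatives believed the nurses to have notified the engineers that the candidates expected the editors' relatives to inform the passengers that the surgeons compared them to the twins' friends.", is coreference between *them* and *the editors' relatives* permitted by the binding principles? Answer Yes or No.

Yes

*them* is a pronoun; Principle B requires it to be free in its binding domain — the clause headed by 'compared'.
— the editors' relatives: subject of the clause headed by 'inform'; c-commands the pronoun but lies outside its binding domain — allowed.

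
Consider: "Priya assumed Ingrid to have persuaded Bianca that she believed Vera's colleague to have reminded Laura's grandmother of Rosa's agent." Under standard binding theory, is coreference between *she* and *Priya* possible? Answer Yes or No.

Yes

*Priya* is an R-expression; Principle C requires it to be free (not bound by any c-commanding expression).
— she: subject of the clause headed by 'believed'; the pronoun does not c-command the R-expression — coreference allowed.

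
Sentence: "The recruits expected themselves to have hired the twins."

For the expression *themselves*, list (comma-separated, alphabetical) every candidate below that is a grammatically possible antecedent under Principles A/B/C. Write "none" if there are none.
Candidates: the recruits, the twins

the recruits

*themselves* is a reflexive; Principle A requires it to be bound within its binding domain — the matrix clause.
— the recruits: subject of the matrix clause; c-commands the reflexive within its binding domain — allowed (Principle A).
— the twins: object of the clause headed by 'hired'; does not c-command the reflexive — cannot bind it (Principle A).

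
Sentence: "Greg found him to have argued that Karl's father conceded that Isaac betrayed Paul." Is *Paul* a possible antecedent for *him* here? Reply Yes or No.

No

*him* is a pronoun; Principle B requires it to be free in its binding domain — the matrix clause.
— Paul: object of the clause headed by 'betrayed'; is c-commanded by the pronoun; coreference would bind this R-expression — blocked (Principle C).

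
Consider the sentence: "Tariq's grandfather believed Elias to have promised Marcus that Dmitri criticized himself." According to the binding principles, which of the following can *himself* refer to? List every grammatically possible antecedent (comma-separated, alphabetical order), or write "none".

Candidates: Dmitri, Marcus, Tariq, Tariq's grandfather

Dmitri

*himself* is a reflexive; Principle A requires it to be bound within its binding domain — the clause headed by 'criticized'.
— Dmitri: subject of the clause headed by 'criticized'; c-commands the reflexive within its binding domain — allowed (Principle A).
— Marcus: object of the clause headed by 'promised'; c-commands the reflexive but lies outside its binding domain — cannot bind it (Principle A).
— Tariq: possessor inside the subject DP of the matrix clause; does not c-command the reflexive — cannot bind it (Principle A).
— Tariq's grandfather: subject of the matrix clause; c-commands the reflexive but lies outside its binding domain — cannot bind it (Principle A).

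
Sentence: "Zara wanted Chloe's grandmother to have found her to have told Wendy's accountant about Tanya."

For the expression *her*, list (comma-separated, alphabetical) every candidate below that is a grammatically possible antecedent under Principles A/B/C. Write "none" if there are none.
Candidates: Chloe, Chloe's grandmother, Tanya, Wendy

*her* is a pronoun; Principle B requires it to be free in its binding domain — the clause headed by 'found'.
— Chloe: possessor inside the subject DP of the clause headed by 'found'; does not c-command the pronoun — Principle B does not apply; allowed.
— Chloe's grandmother: subject of the clause headed by 'found'; c-commands the pronoun within its binding domain — blocked (Principle B).
— Tanya: second object of the clause headed by 'told'; is c-commanded by the pronoun; coreference would bind this R-expression — blocked (Principle C).
— Wendy: possessor inside the object DP of the clause headed by 'told'; is c-commanded by the pronoun; coreference would bind this R-expression — blocked (Principle C).

Chloe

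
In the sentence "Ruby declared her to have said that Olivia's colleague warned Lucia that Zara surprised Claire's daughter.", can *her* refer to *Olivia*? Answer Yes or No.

No

*her* is a pronoun; Principle B requires it to be free in its binding domain — the matrix clause.
— Olivia: possessor inside the subject DP of the clause headed by 'warned'; is c-commanded by the pronoun; coreference would bind this R-expression — blocked (Principle C).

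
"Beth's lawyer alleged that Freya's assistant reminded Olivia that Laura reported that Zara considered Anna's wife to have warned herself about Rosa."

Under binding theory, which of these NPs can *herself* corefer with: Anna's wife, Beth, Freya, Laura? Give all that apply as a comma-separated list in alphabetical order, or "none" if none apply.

*herself* is a reflexive; Principle A requires it to be bound within its binding domain — the clause headed by 'warned'.
— Anna's wife: subject of the clause headed by 'warned'; c-commands the reflexive within its binding domain — allowed (Principle A).
— Beth: possessor inside the subject DP of the matrix clause; does not c-command the reflexive — cannot bind it (Principle A).
— Freya: possessor inside the subject DP of the clause headed by 'reminded'; does not c-command the reflexive — cannot bind it (Principle A).
— Laura: subject of the clause headed by 'reported'; c-commands the reflexive but lies outside its binding domain — cannot bind it (Principle A).

Anna's wife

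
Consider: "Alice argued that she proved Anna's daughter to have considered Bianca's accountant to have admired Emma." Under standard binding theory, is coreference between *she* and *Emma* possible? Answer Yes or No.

*Emma* is an R-expression; Principle C requires it to be free (not bound by any c-commanding expression).
— she: subject of the clause headed by 'proved'; the pronoun c-commands the R-expression — coreference blocked (Principle C).

No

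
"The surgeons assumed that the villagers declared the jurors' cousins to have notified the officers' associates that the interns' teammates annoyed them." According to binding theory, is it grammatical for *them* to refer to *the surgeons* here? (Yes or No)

*the surgeons* is an R-expression; Principle C requires it to be free (not bound by any c-commanding expression).
— them: object of the clause headed by 'annoyed'; the pronoun does not c-command the R-expression — coreference allowed.

Yes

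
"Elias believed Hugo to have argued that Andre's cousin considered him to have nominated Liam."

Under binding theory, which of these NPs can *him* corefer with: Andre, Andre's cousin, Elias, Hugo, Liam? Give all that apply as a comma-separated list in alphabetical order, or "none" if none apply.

Andre, Elias, Hugo

*him* is a pronoun; Principle B requires it to be free in its binding domain — the clause headed by 'considered'.
— Andre: possessor inside the subject DP of the clause headed by 'considered'; does not c-command the pronoun — Principle B does not apply; allowed.
— Andre's cousin: subject of the clause headed by 'considered'; c-commands the pronoun within its binding domain — blocked (Principle B).
— Elias: subject of the matrix clause; c-commands the pronoun but lies outside its binding domain — allowed.
— Hugo: subject of the clause headed by 'argued'; c-commands the pronoun but lies outside its binding domain — allowed.
— Liam: object of the clause headed by 'nominated'; is c-commanded by the pronoun; coreference would bind this R-expression — blocked (Principle C).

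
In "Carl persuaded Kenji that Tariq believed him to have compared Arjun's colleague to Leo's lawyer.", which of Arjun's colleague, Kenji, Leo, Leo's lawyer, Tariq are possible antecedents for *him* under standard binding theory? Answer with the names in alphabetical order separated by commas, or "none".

Kenji

*him* is a pronoun; Principle B requires it to be free in its binding domain — the clause headed by 'believed'.
— Arjun's colleague: object of the clause headed by 'compared'; is c-commanded by the pronoun; coreference would bind this R-expression — blocked (Principle C).
— Kenji: object of the matrix clause; c-commands the pronoun but lies outside its binding domain — allowed.
— Leo: possessor inside the second object DP of the clause headed by 'compared'; is c-commanded by the pronoun; coreference would bind this R-expression — blocked (Principle C).
— Leo's lawyer: second object of the clause headed by 'compared'; is c-commanded by the pronoun; coreference would bind this R-expression — blocked (Principle C).
— Tariq: subject of the clause headed by 'believed'; c-commands the pronoun within its binding domain — blocked (Principle B).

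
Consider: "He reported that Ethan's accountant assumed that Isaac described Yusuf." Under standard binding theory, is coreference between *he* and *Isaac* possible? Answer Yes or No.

No

*Isaac* is an R-expression; Principle C requires it to be free (not bound by any c-commanding expression).
— he: subject of the matrix clause; the pronoun c-commands the R-expression — coreference blocked (Principle C).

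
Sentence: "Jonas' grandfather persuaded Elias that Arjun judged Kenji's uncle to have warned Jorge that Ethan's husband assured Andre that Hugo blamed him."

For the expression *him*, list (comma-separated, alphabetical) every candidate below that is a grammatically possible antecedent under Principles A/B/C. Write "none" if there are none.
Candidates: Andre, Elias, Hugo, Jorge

Andre, Elias, Jorge

*him* is a pronoun; Principle B requires it to be free in its binding domain — the clause headed by 'blamed'.
— Andre: object of the clause headed by 'assured'; c-commands the pronoun but lies outside its binding domain — allowed.
— Elias: object of the matrix clause; c-commands the pronoun but lies outside its binding domain — allowed.
— Hugo: subject of the clause headed by 'blamed'; c-commands the pronoun within its binding domain — blocked (Principle B).
— Jorge: object of the clause headed by 'warned'; c-commands the pronoun but lies outside its binding domain — allowed.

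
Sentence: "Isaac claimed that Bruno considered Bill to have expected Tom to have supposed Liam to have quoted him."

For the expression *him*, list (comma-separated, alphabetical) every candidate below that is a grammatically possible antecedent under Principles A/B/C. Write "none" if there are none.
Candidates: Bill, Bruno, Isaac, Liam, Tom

*him* is a pronoun; Principle B requires it to be free in its binding domain — the clause headed by 'quoted'.
— Bill: subject of the clause headed by 'expected'; c-commands the pronoun but lies outside its binding domain — allowed.
— Bruno: subject of the clause headed by 'considered'; c-commands the pronoun but lies outside its binding domain — allowed.
— Isaac: subject of the matrix clause; c-commands the pronoun but lies outside its binding domain — allowed.
— Liam: subject of the clause headed by 'quoted'; c-commands the pronoun within its binding domain — blocked (Principle B).
— Tom: subject of the clause headed by 'supposed'; c-commands the pronoun but lies outside its binding domain — allowed.

Bill, Bruno, Isaac, Tom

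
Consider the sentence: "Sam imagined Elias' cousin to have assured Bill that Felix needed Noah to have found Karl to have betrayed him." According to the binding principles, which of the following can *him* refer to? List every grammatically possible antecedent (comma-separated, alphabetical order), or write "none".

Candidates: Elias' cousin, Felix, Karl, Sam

*him* is a pronoun; Principle B requires it to be free in its binding domain — the clause headed by 'betrayed'.
— Elias' cousin: subject of the clause headed by 'assured'; c-commands the pronoun but lies outside its binding domain — allowed.
— Felix: subject of the clause headed by 'needed'; c-commands the pronoun but lies outside its binding domain — allowed.
— Karl: subject of the clause headed by 'betrayed'; c-commands the pronoun within its binding domain — blocked (Principle B).
— Sam: subject of the matrix clause; c-commands the pronoun but lies outside its binding domain — allowed.

Elias' cousin, Felix, Sam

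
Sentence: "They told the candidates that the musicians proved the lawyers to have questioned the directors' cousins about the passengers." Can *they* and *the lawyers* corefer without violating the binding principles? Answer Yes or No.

No

*the lawyers* is an R-expression; Principle C requires it to be free (not bound by any c-commanding expression).
— they: subject of the matrix clause; the pronoun c-commands the R-expression — coreference blocked (Principle C).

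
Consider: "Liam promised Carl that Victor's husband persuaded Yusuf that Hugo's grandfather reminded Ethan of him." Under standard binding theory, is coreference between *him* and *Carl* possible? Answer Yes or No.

Yes

*Carl* is an R-expression; Principle C requires it to be free (not bound by any c-commanding expression).
— him: second object of the clause headed by 'reminded'; the pronoun does not c-command the R-expression — coreference allowed.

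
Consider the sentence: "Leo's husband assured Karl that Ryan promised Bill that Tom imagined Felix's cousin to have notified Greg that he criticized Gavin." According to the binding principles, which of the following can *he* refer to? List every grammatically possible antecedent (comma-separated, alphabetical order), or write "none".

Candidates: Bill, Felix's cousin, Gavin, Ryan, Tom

*he* is a pronoun; Principle B requires it to be free in its binding domain — the clause headed by 'criticized'.
— Bill: object of the clause headed by 'promised'; c-commands the pronoun but lies outside its binding domain — allowed.
— Felix's cousin: subject of the clause headed by 'notified'; c-commands the pronoun but lies outside its binding domain — allowed.
— Gavin: object of the clause headed by 'criticized'; is c-commanded by the pronoun; coreference would bind this R-expression — blocked (Principle C).
— Ryan: subject of the clause headed by 'promised'; c-commands the pronoun but lies outside its binding domain — allowed.
— Tom: subject of the clause headed by 'imagined'; c-commands the pronoun but lies outside its binding domain — allowed.

Bill, Felix's cousin, Ryan, Tom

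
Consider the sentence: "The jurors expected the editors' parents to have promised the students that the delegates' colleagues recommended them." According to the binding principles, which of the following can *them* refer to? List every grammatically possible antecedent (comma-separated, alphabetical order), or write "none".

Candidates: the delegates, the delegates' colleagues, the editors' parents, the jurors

*them* is a pronoun; Principle B requires it to be free in its binding domain — the clause headed by 'recommended'.
— the delegates: possessor inside the subject DP of the clause headed by 'recommended'; does not c-command the pronoun — Principle B does not apply; allowed.
— the delegates' colleagues: subject of the clause headed by 'recommended'; c-commands the pronoun within its binding domain — blocked (Principle B).
— the editors' parents: subject of the clause headed by 'promised'; c-commands the pronoun but lies outside its binding domain — allowed.
— the jurors: subject of the matrix clause; c-commands the pronoun but lies outside its binding domain — allowed.

the delegates, the editors' parents, the jurors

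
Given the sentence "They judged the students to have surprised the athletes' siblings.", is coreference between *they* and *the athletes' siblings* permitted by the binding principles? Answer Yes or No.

No

*they* is a pronoun; Principle B requires it to be free in its binding domain — the matrix clause.
— the athletes' siblings: object of the clause headed by 'surprised'; is c-commanded by the pronoun; coreference would bind this R-expression — blocked (Principle C).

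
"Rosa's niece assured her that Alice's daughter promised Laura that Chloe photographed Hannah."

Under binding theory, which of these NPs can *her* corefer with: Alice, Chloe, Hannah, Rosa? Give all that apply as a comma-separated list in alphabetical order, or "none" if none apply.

Rosa

*her* is a pronoun; Principle B requires it to be free in its binding domain — the matrix clause.
— Alice: possessor inside the subject DP of the clause headed by 'promised'; is c-commanded by the pronoun; coreference would bind this R-expression — blocked (Principle C).
— Chloe: subject of the clause headed by 'photographed'; is c-commanded by the pronoun; coreference would bind this R-expression — blocked (Principle C).
— Hannah: object of the clause headed by 'photographed'; is c-commanded by the pronoun; coreference would bind this R-expression — blocked (Principle C).
— Rosa: possessor inside the subject DP of the matrix clause; does not c-command the pronoun — Principle B does not apply; allowed.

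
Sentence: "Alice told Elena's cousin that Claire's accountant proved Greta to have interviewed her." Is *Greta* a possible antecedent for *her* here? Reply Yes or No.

No

*her* is a pronoun; Principle B requires it to be free in its binding domain — the clause headed by 'interviewed'.
— Greta: subject of the clause headed by 'interviewed'; c-commands the pronoun within its binding domain — blocked (Principle B).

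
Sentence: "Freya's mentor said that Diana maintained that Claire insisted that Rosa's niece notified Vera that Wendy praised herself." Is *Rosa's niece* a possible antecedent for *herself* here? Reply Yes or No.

*herself* is a reflexive; Principle A requires it to be bound within its binding domain — the clause headed by 'praised'.
— Rosa's niece: subject of the clause headed by 'notified'; c-commands the reflexive but lies outside its binding domain — cannot bind it (Principle A).

No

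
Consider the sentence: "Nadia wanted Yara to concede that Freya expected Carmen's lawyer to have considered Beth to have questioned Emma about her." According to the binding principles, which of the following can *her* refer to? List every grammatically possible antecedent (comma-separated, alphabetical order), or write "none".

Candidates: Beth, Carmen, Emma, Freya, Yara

Carmen, Freya, Yara

*her* is a pronoun; Principle B requires it to be free in its binding domain — the clause headed by 'questioned'.
— Beth: subject of the clause headed by 'questioned'; c-commands the pronoun within its binding domain — blocked (Principle B).
— Carmen: possessor inside the subject DP of the clause headed by 'considered'; does not c-command the pronoun — Principle B does not apply; allowed.
— Emma: object of the clause headed by 'questioned'; c-commands the pronoun within its binding domain — blocked (Principle B).
— Freya: subject of the clause headed by 'expected'; c-commands the pronoun but lies outside its binding domain — allowed.
— Yara: subject of the clause headed by 'concede'; c-commands the pronoun but lies outside its binding domain — allowed.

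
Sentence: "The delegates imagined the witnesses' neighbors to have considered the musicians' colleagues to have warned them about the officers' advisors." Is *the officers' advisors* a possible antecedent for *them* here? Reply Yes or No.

No

*them* is a pronoun; Principle B requires it to be free in its binding domain — the clause headed by 'warned'.
— the officers' advisors: second object of the clause headed by 'warned'; is c-commanded by the pronoun; coreference would bind this R-expression — blocked (Principle C).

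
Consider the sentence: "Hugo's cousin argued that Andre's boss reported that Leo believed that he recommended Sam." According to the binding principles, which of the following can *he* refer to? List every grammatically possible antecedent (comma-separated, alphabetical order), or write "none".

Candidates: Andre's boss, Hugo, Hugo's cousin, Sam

*he* is a pronoun; Principle B requires it to be free in its binding domain — the clause headed by 'recommended'.
— Andre's boss: subject of the clause headed by 'reported'; c-commands the pronoun but lies outside its binding domain — allowed.
— Hugo: possessor inside the subject DP of the matrix clause; does not c-command the pronoun — Principle B does not apply; allowed.
— Hugo's cousin: subject of the matrix clause; c-commands the pronoun but lies outside its binding domain — allowed.
— Sam: object of the clause headed by 'recommended'; is c-commanded by the pronoun; coreference would bind this R-expression — blocked (Principle C).

Andre's boss, Hugo, Hugo's cousin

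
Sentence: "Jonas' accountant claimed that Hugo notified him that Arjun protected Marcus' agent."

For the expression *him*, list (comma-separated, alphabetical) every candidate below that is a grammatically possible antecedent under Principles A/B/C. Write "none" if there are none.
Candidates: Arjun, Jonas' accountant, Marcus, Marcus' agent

*him* is a pronoun; Principle B requires it to be free in its binding domain — the clause headed by 'notified'.
— Arjun: subject of the clause headed by 'protected'; is c-commanded by the pronoun; coreference would bind this R-expression — blocked (Principle C).
— Jonas' accountant: subject of the matrix clause; c-commands the pronoun but lies outside its binding domain — allowed.
— Marcus: possessor inside the object DP of the clause headed by 'protected'; is c-commanded by the pronoun; coreference would bind this R-expression — blocked (Principle C).
— Marcus' agent: object of the clause headed by 'protected'; is c-commanded by the pronoun; coreference would bind this R-expression — blocked (Principle C).

Jonas' accountant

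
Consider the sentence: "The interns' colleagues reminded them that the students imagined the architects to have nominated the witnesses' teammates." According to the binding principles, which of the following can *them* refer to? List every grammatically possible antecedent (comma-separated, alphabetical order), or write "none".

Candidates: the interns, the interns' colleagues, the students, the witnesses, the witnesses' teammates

the interns

*them* is a pronoun; Principle B requires it to be free in its binding domain — the matrix clause.
— the interns: possessor inside the subject DP of the matrix clause; does not c-command the pronoun — Principle B does not apply; allowed.
— the interns' colleagues: subject of the matrix clause; c-commands the pronoun within its binding domain — blocked (Principle B).
— the students: subject of the clause headed by 'imagined'; is c-commanded by the pronoun; coreference would bind this R-expression — blocked (Principle C).
— the witnesses: possessor inside the object DP of the clause headed by 'nominated'; is c-commanded by the pronoun; coreference would bind this R-expression — blocked (Principle C).
— the witnesses' teammates: object of the clause headed by 'nominated'; is c-commanded by the pronoun; coreference would bind this R-expression — blocked (Principle C).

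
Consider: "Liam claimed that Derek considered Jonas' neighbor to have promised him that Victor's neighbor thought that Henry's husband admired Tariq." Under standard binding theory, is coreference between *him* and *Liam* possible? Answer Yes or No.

Yes

*Liam* is an R-expression; Principle C requires it to be free (not bound by any c-commanding expression).
— him: object of the clause headed by 'promised'; the pronoun does not c-command the R-expression — coreference allowed.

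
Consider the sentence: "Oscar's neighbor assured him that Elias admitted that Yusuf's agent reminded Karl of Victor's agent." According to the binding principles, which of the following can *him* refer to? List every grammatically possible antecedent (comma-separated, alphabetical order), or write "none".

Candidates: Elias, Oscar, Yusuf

*him* is a pronoun; Principle B requires it to be free in its binding domain — the matrix clause.
— Elias: subject of the clause headed by 'admitted'; is c-commanded by the pronoun; coreference would bind this R-expression — blocked (Principle C).
— Oscar: possessor inside the subject DP of the matrix clause; does not c-command the pronoun — Principle B does not apply; allowed.
— Yusuf: possessor inside the subject DP of the clause headed by 'reminded'; is c-commanded by the pronoun; coreference would bind this R-expression — blocked (Principle C).

Oscar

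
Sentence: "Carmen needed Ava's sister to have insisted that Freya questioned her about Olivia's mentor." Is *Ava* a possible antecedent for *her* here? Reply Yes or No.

*her* is a pronoun; Principle B requires it to be free in its binding domain — the clause headed by 'questioned'.
— Ava: possessor inside the subject DP of the clause headed by 'insisted'; does not c-command the pronoun — Principle B does not apply; allowed.

Yes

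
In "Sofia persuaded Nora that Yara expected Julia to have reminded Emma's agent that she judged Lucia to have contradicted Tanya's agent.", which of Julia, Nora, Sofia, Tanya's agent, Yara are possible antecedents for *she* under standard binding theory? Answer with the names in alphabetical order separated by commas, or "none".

Julia, Nora, Sofia, Yara

*she* is a pronoun; Principle B requires it to be free in its binding domain — the clause headed by 'judged'.
— Julia: subject of the clause headed by 'reminded'; c-commands the pronoun but lies outside its binding domain — allowed.
— Nora: object of the matrix clause; c-commands the pronoun but lies outside its binding domain — allowed.
— Sofia: subject of the matrix clause; c-commands the pronoun but lies outside its binding domain — allowed.
— Tanya's agent: object of the clause headed by 'contradicted'; is c-commanded by the pronoun; coreference would bind this R-expression — blocked (Principle C).
— Yara: subject of the clause headed by 'expected'; c-commands the pronoun but lies outside its binding domain — allowed.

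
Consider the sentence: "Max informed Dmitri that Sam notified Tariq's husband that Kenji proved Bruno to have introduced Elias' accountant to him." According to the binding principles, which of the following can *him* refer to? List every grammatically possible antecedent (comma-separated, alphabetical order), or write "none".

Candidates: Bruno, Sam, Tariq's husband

*him* is a pronoun; Principle B requires it to be free in its binding domain — the clause headed by 'introduced'.
— Bruno: subject of the clause headed by 'introduced'; c-commands the pronoun within its binding domain — blocked (Principle B).
— Sam: subject of the clause headed by 'notified'; c-commands the pronoun but lies outside its binding domain — allowed.
— Tariq's husband: object of the clause headed by 'notified'; c-commands the pronoun but lies outside its binding domain — allowed.

Sam, Tariq's husband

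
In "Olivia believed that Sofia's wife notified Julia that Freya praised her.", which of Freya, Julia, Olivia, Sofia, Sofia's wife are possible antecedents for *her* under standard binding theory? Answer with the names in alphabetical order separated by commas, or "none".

Julia, Olivia, Sofia, Sofia's wife

*her* is a pronoun; Principle B requires it to be free in its binding domain — the clause headed by 'praised'.
— Freya: subject of the clause headed by 'praised'; c-commands the pronoun within its binding domain — blocked (Principle B).
— Julia: object of the clause headed by 'notified'; c-commands the pronoun but lies outside its binding domain — allowed.
— Olivia: subject of the matrix clause; c-commands the pronoun but lies outside its binding domain — allowed.
— Sofia: possessor inside the subject DP of the clause headed by 'notified'; does not c-command the pronoun — Principle B does not apply; allowed.
— Sofia's wife: subject of the clause headed by 'notified'; c-commands the pronoun but lies outside its binding domain — allowed.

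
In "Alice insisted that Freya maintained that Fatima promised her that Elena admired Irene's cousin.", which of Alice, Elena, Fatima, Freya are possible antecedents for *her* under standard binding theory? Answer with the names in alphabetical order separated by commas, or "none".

*her* is a pronoun; Principle B requires it to be free in its binding domain — the clause headed by 'promised'.
— Alice: subject of the matrix clause; c-commands the pronoun but lies outside its binding domain — allowed.
— Elena: subject of the clause headed by 'admired'; is c-commanded by the pronoun; coreference would bind this R-expression — blocked (Principle C).
— Fatima: subject of the clause headed by 'promised'; c-commands the pronoun within its binding domain — blocked (Principle B).
— Freya: subject of the clause headed by 'maintained'; c-commands the pronoun but lies outside its binding domain — allowed.

Alice, Freya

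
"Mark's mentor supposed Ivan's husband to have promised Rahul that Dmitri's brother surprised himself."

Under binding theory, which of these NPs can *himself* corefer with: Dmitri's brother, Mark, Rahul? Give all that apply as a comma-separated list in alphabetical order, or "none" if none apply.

Dmitri's brother

*himself* is a reflexive; Principle A requires it to be bound within its binding domain — the clause headed by 'surprised'.
— Dmitri's brother: subject of the clause headed by 'surprised'; c-commands the reflexive within its binding domain — allowed (Principle A).
— Mark: possessor inside the subject DP of the matrix clause; does not c-command the reflexive — cannot bind it (Principle A).
— Rahul: object of the clause headed by 'promised'; c-commands the reflexive but lies outside its binding domain — cannot bind it (Principle A).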